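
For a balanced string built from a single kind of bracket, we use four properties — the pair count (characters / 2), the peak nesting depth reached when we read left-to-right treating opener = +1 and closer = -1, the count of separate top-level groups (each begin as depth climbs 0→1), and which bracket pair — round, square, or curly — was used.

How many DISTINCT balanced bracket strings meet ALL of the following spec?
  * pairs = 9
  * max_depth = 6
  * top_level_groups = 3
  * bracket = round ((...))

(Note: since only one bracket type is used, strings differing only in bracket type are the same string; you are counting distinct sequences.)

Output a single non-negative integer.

Answer: 33

Derivation:
Spec: pairs=9 depth=6 groups=3
Count(depth <= 6) = 998
Count(depth <= 5) = 965
Count(depth == 6) = 998 - 965 = 33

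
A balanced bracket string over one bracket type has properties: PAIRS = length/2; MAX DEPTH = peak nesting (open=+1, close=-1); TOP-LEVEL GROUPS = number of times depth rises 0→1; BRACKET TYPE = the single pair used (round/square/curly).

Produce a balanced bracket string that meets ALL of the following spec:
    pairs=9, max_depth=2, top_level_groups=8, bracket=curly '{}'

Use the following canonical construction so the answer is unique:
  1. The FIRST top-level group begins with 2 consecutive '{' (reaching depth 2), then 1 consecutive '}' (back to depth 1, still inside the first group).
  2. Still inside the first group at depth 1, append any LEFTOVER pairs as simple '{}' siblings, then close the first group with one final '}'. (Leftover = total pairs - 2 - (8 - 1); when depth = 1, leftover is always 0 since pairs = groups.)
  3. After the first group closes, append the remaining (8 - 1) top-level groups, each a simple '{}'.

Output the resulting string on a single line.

Spec: pairs=9 depth=2 groups=8
Leftover pairs = 9 - 2 - (8-1) = 0
First group: deep chain of depth 2 + 0 sibling pairs
Remaining 7 groups: simple '{}' each

Answer: {{}}{}{}{}{}{}{}{}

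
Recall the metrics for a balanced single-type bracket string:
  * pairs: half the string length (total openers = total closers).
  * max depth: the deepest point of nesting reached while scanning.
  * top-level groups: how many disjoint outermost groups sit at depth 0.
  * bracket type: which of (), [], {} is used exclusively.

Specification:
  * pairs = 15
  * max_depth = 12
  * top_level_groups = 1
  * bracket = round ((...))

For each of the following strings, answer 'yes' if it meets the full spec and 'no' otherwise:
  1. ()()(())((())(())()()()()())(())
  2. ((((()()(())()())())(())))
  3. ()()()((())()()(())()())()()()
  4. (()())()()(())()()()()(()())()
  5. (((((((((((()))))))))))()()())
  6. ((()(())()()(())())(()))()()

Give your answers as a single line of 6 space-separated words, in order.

Answer: no no no no yes no

Derivation:
String 1 '()()(())((())(())()()()()())(())': depth seq [1 0 1 0 1 2 1 0 1 2 3 2 1 2 3 2 1 2 1 2 1 2 1 2 1 2 1 0 1 2 1 0]
  -> pairs=16 depth=3 groups=5 -> no
String 2 '((((()()(())()())())(())))': depth seq [1 2 3 4 5 4 5 4 5 6 5 4 5 4 5 4 3 4 3 2 3 4 3 2 1 0]
  -> pairs=13 depth=6 groups=1 -> no
String 3 '()()()((())()()(())()())()()()': depth seq [1 0 1 0 1 0 1 2 3 2 1 2 1 2 1 2 3 2 1 2 1 2 1 0 1 0 1 0 1 0]
  -> pairs=15 depth=3 groups=7 -> no
String 4 '(()())()()(())()()()()(()())()': depth seq [1 2 1 2 1 0 1 0 1 0 1 2 1 0 1 0 1 0 1 0 1 0 1 2 1 2 1 0 1 0]
  -> pairs=15 depth=2 groups=10 -> no
String 5 '(((((((((((()))))))))))()()())': depth seq [1 2 3 4 5 6 7 8 9 10 11 12 11 10 9 8 7 6 5 4 3 2 1 2 1 2 1 2 1 0]
  -> pairs=15 depth=12 groups=1 -> yes
String 6 '((()(())()()(())())(()))()()': depth seq [1 2 3 2 3 4 3 2 3 2 3 2 3 4 3 2 3 2 1 2 3 2 1 0 1 0 1 0]
  -> pairs=14 depth=4 groups=3 -> no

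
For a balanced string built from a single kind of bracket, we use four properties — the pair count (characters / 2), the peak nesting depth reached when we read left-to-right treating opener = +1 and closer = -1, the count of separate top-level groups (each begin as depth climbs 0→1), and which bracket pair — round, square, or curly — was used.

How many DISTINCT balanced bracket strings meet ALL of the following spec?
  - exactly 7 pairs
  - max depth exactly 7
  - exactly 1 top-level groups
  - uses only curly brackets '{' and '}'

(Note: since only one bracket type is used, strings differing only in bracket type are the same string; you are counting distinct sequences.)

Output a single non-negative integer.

Answer: 1

Derivation:
Spec: pairs=7 depth=7 groups=1
Count(depth <= 7) = 132
Count(depth <= 6) = 131
Count(depth == 7) = 132 - 131 = 1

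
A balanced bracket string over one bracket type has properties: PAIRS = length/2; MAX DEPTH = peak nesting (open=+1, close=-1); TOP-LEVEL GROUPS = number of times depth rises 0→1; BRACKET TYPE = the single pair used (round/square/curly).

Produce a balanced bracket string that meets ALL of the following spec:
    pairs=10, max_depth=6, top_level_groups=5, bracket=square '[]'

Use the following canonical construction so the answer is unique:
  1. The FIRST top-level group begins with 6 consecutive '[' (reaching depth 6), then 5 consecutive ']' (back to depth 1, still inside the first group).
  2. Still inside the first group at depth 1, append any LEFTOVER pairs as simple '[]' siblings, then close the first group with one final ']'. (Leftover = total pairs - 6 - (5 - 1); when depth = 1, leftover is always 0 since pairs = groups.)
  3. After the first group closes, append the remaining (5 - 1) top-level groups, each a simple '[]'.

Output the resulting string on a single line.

Answer: [[[[[[]]]]]][][][][]

Derivation:
Spec: pairs=10 depth=6 groups=5
Leftover pairs = 10 - 6 - (5-1) = 0
First group: deep chain of depth 6 + 0 sibling pairs
Remaining 4 groups: simple '[]' each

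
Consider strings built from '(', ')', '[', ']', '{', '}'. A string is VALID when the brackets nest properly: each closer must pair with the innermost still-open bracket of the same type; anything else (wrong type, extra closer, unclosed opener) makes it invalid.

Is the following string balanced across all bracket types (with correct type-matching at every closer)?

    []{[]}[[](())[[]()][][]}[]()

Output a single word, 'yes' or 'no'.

Answer: no

Derivation:
pos 0: push '['; stack = [
pos 1: ']' matches '['; pop; stack = (empty)
pos 2: push '{'; stack = {
pos 3: push '['; stack = {[
pos 4: ']' matches '['; pop; stack = {
pos 5: '}' matches '{'; pop; stack = (empty)
pos 6: push '['; stack = [
pos 7: push '['; stack = [[
pos 8: ']' matches '['; pop; stack = [
pos 9: push '('; stack = [(
pos 10: push '('; stack = [((
pos 11: ')' matches '('; pop; stack = [(
pos 12: ')' matches '('; pop; stack = [
pos 13: push '['; stack = [[
pos 14: push '['; stack = [[[
pos 15: ']' matches '['; pop; stack = [[
pos 16: push '('; stack = [[(
pos 17: ')' matches '('; pop; stack = [[
pos 18: ']' matches '['; pop; stack = [
pos 19: push '['; stack = [[
pos 20: ']' matches '['; pop; stack = [
pos 21: push '['; stack = [[
pos 22: ']' matches '['; pop; stack = [
pos 23: saw closer '}' but top of stack is '[' (expected ']') → INVALID
Verdict: type mismatch at position 23: '}' closes '[' → no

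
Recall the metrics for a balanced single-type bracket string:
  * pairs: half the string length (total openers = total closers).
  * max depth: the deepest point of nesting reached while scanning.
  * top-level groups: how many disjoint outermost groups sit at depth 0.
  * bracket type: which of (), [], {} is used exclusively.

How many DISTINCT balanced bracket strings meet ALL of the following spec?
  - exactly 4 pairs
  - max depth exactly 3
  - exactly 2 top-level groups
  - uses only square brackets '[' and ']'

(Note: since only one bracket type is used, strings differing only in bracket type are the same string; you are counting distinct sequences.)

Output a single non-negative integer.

Answer: 2

Derivation:
Spec: pairs=4 depth=3 groups=2
Count(depth <= 3) = 5
Count(depth <= 2) = 3
Count(depth == 3) = 5 - 3 = 2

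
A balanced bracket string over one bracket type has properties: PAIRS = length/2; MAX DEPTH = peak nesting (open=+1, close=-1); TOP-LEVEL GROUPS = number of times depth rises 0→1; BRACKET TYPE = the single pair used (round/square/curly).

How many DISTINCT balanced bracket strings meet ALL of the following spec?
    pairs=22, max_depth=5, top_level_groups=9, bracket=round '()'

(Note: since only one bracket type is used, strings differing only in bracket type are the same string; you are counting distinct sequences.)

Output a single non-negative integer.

Spec: pairs=22 depth=5 groups=9
Count(depth <= 5) = 301106862
Count(depth <= 4) = 191281059
Count(depth == 5) = 301106862 - 191281059 = 109825803

Answer: 109825803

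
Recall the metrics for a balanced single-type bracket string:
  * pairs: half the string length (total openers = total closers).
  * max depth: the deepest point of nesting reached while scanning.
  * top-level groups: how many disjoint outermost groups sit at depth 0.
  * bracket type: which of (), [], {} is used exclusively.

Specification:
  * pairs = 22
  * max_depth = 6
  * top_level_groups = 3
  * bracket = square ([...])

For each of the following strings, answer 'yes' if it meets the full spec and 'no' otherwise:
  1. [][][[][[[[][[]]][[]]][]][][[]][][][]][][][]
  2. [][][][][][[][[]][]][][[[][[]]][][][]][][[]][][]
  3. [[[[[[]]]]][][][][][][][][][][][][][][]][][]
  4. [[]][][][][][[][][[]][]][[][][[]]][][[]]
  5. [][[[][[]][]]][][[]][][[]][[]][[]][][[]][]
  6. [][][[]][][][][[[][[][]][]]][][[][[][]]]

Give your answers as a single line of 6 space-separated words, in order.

Answer: no no yes no no no

Derivation:
String 1 '[][][[][[[[][[]]][[]]][]][][[]][][][]][][][]': depth seq [1 0 1 0 1 2 1 2 3 4 5 4 5 6 5 4 3 4 5 4 3 2 3 2 1 2 1 2 3 2 1 2 1 2 1 2 1 0 1 0 1 0 1 0]
  -> pairs=22 depth=6 groups=6 -> no
String 2 '[][][][][][[][[]][]][][[[][[]]][][][]][][[]][][]': depth seq [1 0 1 0 1 0 1 0 1 0 1 2 1 2 3 2 1 2 1 0 1 0 1 2 3 2 3 4 3 2 1 2 1 2 1 2 1 0 1 0 1 2 1 0 1 0 1 0]
  -> pairs=24 depth=4 groups=12 -> no
String 3 '[[[[[[]]]]][][][][][][][][][][][][][][]][][]': depth seq [1 2 3 4 5 6 5 4 3 2 1 2 1 2 1 2 1 2 1 2 1 2 1 2 1 2 1 2 1 2 1 2 1 2 1 2 1 2 1 0 1 0 1 0]
  -> pairs=22 depth=6 groups=3 -> yes
String 4 '[[]][][][][][[][][[]][]][[][][[]]][][[]]': depth seq [1 2 1 0 1 0 1 0 1 0 1 0 1 2 1 2 1 2 3 2 1 2 1 0 1 2 1 2 1 2 3 2 1 0 1 0 1 2 1 0]
  -> pairs=20 depth=3 groups=9 -> no
String 5 '[][[[][[]][]]][][[]][][[]][[]][[]][][[]][]': depth seq [1 0 1 2 3 2 3 4 3 2 3 2 1 0 1 0 1 2 1 0 1 0 1 2 1 0 1 2 1 0 1 2 1 0 1 0 1 2 1 0 1 0]
  -> pairs=21 depth=4 groups=11 -> no
String 6 '[][][[]][][][][[[][[][]][]]][][[][[][]]]': depth seq [1 0 1 0 1 2 1 0 1 0 1 0 1 0 1 2 3 2 3 4 3 4 3 2 3 2 1 0 1 0 1 2 1 2 3 2 3 2 1 0]
  -> pairs=20 depth=4 groups=9 -> no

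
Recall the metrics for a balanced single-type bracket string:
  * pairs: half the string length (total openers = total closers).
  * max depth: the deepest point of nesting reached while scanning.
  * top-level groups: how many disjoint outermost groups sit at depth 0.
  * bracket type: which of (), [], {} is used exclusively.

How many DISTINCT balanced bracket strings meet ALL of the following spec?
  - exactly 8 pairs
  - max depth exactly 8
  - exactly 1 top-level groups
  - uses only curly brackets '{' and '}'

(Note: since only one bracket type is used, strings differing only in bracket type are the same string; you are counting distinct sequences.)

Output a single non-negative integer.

Spec: pairs=8 depth=8 groups=1
Count(depth <= 8) = 429
Count(depth <= 7) = 428
Count(depth == 8) = 429 - 428 = 1

Answer: 1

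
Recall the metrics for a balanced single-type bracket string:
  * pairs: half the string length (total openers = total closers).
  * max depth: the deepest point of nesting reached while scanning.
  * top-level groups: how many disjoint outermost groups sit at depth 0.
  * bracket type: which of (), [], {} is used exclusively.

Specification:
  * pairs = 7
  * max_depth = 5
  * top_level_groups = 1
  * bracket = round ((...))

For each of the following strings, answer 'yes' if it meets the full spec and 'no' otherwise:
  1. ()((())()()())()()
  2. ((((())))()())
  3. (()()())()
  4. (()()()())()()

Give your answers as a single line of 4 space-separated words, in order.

Answer: no yes no no

Derivation:
String 1 '()((())()()())()()': depth seq [1 0 1 2 3 2 1 2 1 2 1 2 1 0 1 0 1 0]
  -> pairs=9 depth=3 groups=4 -> no
String 2 '((((())))()())': depth seq [1 2 3 4 5 4 3 2 1 2 1 2 1 0]
  -> pairs=7 depth=5 groups=1 -> yes
String 3 '(()()())()': depth seq [1 2 1 2 1 2 1 0 1 0]
  -> pairs=5 depth=2 groups=2 -> no
String 4 '(()()()())()()': depth seq [1 2 1 2 1 2 1 2 1 0 1 0 1 0]
  -> pairs=7 depth=2 groups=3 -> no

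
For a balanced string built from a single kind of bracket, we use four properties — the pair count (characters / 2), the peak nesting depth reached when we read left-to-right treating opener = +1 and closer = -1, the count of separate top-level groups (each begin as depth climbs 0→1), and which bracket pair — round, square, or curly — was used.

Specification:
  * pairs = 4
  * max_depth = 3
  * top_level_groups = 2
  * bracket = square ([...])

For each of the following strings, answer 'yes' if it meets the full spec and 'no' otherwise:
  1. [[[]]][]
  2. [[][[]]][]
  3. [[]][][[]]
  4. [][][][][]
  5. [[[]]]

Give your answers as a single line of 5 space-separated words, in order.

String 1 '[[[]]][]': depth seq [1 2 3 2 1 0 1 0]
  -> pairs=4 depth=3 groups=2 -> yes
String 2 '[[][[]]][]': depth seq [1 2 1 2 3 2 1 0 1 0]
  -> pairs=5 depth=3 groups=2 -> no
String 3 '[[]][][[]]': depth seq [1 2 1 0 1 0 1 2 1 0]
  -> pairs=5 depth=2 groups=3 -> no
String 4 '[][][][][]': depth seq [1 0 1 0 1 0 1 0 1 0]
  -> pairs=5 depth=1 groups=5 -> no
String 5 '[[[]]]': depth seq [1 2 3 2 1 0]
  -> pairs=3 depth=3 groups=1 -> no

Answer: yes no no no no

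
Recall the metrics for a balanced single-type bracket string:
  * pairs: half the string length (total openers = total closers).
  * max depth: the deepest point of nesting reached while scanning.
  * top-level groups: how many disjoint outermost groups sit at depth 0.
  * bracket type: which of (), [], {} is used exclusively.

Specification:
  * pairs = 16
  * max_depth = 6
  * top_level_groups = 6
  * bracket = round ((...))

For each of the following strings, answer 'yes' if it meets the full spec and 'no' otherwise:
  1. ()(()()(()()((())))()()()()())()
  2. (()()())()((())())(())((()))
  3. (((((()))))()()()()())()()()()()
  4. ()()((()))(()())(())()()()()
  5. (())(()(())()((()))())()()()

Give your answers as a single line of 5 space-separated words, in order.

Answer: no no yes no no

Derivation:
String 1 '()(()()(()()((())))()()()()())()': depth seq [1 0 1 2 1 2 1 2 3 2 3 2 3 4 5 4 3 2 1 2 1 2 1 2 1 2 1 2 1 0 1 0]
  -> pairs=16 depth=5 groups=3 -> no
String 2 '(()()())()((())())(())((()))': depth seq [1 2 1 2 1 2 1 0 1 0 1 2 3 2 1 2 1 0 1 2 1 0 1 2 3 2 1 0]
  -> pairs=14 depth=3 groups=5 -> no
String 3 '(((((()))))()()()()())()()()()()': depth seq [1 2 3 4 5 6 5 4 3 2 1 2 1 2 1 2 1 2 1 2 1 0 1 0 1 0 1 0 1 0 1 0]
  -> pairs=16 depth=6 groups=6 -> yes
String 4 '()()((()))(()())(())()()()()': depth seq [1 0 1 0 1 2 3 2 1 0 1 2 1 2 1 0 1 2 1 0 1 0 1 0 1 0 1 0]
  -> pairs=14 depth=3 groups=9 -> no
String 5 '(())(()(())()((()))())()()()': depth seq [1 2 1 0 1 2 1 2 3 2 1 2 1 2 3 4 3 2 1 2 1 0 1 0 1 0 1 0]
  -> pairs=14 depth=4 groups=5 -> no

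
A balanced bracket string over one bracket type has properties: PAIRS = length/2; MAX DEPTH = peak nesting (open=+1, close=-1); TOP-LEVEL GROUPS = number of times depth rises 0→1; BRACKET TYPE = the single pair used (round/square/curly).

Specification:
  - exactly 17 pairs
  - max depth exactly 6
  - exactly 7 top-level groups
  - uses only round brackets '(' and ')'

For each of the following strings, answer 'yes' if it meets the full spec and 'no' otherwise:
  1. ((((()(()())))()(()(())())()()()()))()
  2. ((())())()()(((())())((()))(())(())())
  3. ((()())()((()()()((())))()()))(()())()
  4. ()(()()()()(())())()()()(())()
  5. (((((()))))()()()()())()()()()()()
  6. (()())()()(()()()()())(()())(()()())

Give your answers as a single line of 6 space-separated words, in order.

Answer: no no no no yes no

Derivation:
String 1 '((((()(()())))()(()(())())()()()()))()': depth seq [1 2 3 4 5 4 5 6 5 6 5 4 3 2 3 2 3 4 3 4 5 4 3 4 3 2 3 2 3 2 3 2 3 2 1 0 1 0]
  -> pairs=19 depth=6 groups=2 -> no
String 2 '((())())()()(((())())((()))(())(())())': depth seq [1 2 3 2 1 2 1 0 1 0 1 0 1 2 3 4 3 2 3 2 1 2 3 4 3 2 1 2 3 2 1 2 3 2 1 2 1 0]
  -> pairs=19 depth=4 groups=4 -> no
String 3 '((()())()((()()()((())))()()))(()())()': depth seq [1 2 3 2 3 2 1 2 1 2 3 4 3 4 3 4 3 4 5 6 5 4 3 2 3 2 3 2 1 0 1 2 1 2 1 0 1 0]
  -> pairs=19 depth=6 groups=3 -> no
String 4 '()(()()()()(())())()()()(())()': depth seq [1 0 1 2 1 2 1 2 1 2 1 2 3 2 1 2 1 0 1 0 1 0 1 0 1 2 1 0 1 0]
  -> pairs=15 depth=3 groups=7 -> no
String 5 '(((((()))))()()()()())()()()()()()': depth seq [1 2 3 4 5 6 5 4 3 2 1 2 1 2 1 2 1 2 1 2 1 0 1 0 1 0 1 0 1 0 1 0 1 0]
  -> pairs=17 depth=6 groups=7 -> yes
String 6 '(()())()()(()()()()())(()())(()()())': depth seq [1 2 1 2 1 0 1 0 1 0 1 2 1 2 1 2 1 2 1 2 1 0 1 2 1 2 1 0 1 2 1 2 1 2 1 0]
  -> pairs=18 depth=2 groups=6 -> no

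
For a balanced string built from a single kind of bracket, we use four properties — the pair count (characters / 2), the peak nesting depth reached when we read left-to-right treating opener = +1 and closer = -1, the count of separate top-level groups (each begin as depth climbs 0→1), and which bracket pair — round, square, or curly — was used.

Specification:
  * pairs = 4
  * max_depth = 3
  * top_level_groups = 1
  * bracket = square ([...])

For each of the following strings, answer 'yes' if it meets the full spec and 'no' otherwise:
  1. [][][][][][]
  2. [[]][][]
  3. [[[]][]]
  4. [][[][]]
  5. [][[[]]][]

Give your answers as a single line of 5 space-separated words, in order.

String 1 '[][][][][][]': depth seq [1 0 1 0 1 0 1 0 1 0 1 0]
  -> pairs=6 depth=1 groups=6 -> no
String 2 '[[]][][]': depth seq [1 2 1 0 1 0 1 0]
  -> pairs=4 depth=2 groups=3 -> no
String 3 '[[[]][]]': depth seq [1 2 3 2 1 2 1 0]
  -> pairs=4 depth=3 groups=1 -> yes
String 4 '[][[][]]': depth seq [1 0 1 2 1 2 1 0]
  -> pairs=4 depth=2 groups=2 -> no
String 5 '[][[[]]][]': depth seq [1 0 1 2 3 2 1 0 1 0]
  -> pairs=5 depth=3 groups=3 -> no

Answer: no no yes no no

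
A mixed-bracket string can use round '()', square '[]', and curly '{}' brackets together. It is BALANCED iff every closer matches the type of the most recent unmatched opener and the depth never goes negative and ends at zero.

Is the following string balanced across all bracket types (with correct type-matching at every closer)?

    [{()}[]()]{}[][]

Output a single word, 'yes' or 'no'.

Answer: yes

Derivation:
pos 0: push '['; stack = [
pos 1: push '{'; stack = [{
pos 2: push '('; stack = [{(
pos 3: ')' matches '('; pop; stack = [{
pos 4: '}' matches '{'; pop; stack = [
pos 5: push '['; stack = [[
pos 6: ']' matches '['; pop; stack = [
pos 7: push '('; stack = [(
pos 8: ')' matches '('; pop; stack = [
pos 9: ']' matches '['; pop; stack = (empty)
pos 10: push '{'; stack = {
pos 11: '}' matches '{'; pop; stack = (empty)
pos 12: push '['; stack = [
pos 13: ']' matches '['; pop; stack = (empty)
pos 14: push '['; stack = [
pos 15: ']' matches '['; pop; stack = (empty)
end: stack empty → VALID
Verdict: properly nested → yes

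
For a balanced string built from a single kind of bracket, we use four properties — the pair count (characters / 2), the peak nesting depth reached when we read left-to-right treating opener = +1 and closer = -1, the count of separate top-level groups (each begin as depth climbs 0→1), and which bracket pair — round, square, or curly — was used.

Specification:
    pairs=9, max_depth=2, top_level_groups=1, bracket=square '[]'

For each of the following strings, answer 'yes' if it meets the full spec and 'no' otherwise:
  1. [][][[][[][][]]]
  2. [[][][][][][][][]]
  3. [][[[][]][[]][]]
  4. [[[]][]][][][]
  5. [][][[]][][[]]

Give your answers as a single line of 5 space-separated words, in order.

Answer: no yes no no no

Derivation:
String 1 '[][][[][[][][]]]': depth seq [1 0 1 0 1 2 1 2 3 2 3 2 3 2 1 0]
  -> pairs=8 depth=3 groups=3 -> no
String 2 '[[][][][][][][][]]': depth seq [1 2 1 2 1 2 1 2 1 2 1 2 1 2 1 2 1 0]
  -> pairs=9 depth=2 groups=1 -> yes
String 3 '[][[[][]][[]][]]': depth seq [1 0 1 2 3 2 3 2 1 2 3 2 1 2 1 0]
  -> pairs=8 depth=3 groups=2 -> no
String 4 '[[[]][]][][][]': depth seq [1 2 3 2 1 2 1 0 1 0 1 0 1 0]
  -> pairs=7 depth=3 groups=4 -> no
String 5 '[][][[]][][[]]': depth seq [1 0 1 0 1 2 1 0 1 0 1 2 1 0]
  -> pairs=7 depth=2 groups=5 -> no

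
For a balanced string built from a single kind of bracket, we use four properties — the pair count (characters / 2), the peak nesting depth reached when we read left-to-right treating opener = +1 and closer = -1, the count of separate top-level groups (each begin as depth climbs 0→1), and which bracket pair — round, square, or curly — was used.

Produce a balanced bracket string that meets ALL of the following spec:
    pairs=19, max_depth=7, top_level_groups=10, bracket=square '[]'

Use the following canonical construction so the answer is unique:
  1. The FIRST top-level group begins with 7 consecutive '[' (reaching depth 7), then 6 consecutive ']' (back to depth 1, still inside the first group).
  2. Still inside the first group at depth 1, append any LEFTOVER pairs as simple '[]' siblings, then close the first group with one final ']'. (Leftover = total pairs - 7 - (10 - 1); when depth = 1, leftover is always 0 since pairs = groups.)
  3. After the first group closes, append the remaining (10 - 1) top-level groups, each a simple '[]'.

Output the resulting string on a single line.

Spec: pairs=19 depth=7 groups=10
Leftover pairs = 19 - 7 - (10-1) = 3
First group: deep chain of depth 7 + 3 sibling pairs
Remaining 9 groups: simple '[]' each

Answer: [[[[[[[]]]]]][][][]][][][][][][][][][]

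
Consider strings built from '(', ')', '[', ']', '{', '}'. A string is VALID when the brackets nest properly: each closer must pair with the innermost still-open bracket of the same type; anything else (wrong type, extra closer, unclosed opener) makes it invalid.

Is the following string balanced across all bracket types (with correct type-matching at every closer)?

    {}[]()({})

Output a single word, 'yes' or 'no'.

Answer: yes

Derivation:
pos 0: push '{'; stack = {
pos 1: '}' matches '{'; pop; stack = (empty)
pos 2: push '['; stack = [
pos 3: ']' matches '['; pop; stack = (empty)
pos 4: push '('; stack = (
pos 5: ')' matches '('; pop; stack = (empty)
pos 6: push '('; stack = (
pos 7: push '{'; stack = ({
pos 8: '}' matches '{'; pop; stack = (
pos 9: ')' matches '('; pop; stack = (empty)
end: stack empty → VALID
Verdict: properly nested → yes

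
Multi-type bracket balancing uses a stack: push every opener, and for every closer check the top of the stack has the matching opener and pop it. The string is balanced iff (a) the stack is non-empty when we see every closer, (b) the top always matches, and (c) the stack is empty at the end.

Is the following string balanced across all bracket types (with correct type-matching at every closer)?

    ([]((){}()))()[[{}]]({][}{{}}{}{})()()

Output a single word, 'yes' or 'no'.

pos 0: push '('; stack = (
pos 1: push '['; stack = ([
pos 2: ']' matches '['; pop; stack = (
pos 3: push '('; stack = ((
pos 4: push '('; stack = (((
pos 5: ')' matches '('; pop; stack = ((
pos 6: push '{'; stack = (({
pos 7: '}' matches '{'; pop; stack = ((
pos 8: push '('; stack = (((
pos 9: ')' matches '('; pop; stack = ((
pos 10: ')' matches '('; pop; stack = (
pos 11: ')' matches '('; pop; stack = (empty)
pos 12: push '('; stack = (
pos 13: ')' matches '('; pop; stack = (empty)
pos 14: push '['; stack = [
pos 15: push '['; stack = [[
pos 16: push '{'; stack = [[{
pos 17: '}' matches '{'; pop; stack = [[
pos 18: ']' matches '['; pop; stack = [
pos 19: ']' matches '['; pop; stack = (empty)
pos 20: push '('; stack = (
pos 21: push '{'; stack = ({
pos 22: saw closer ']' but top of stack is '{' (expected '}') → INVALID
Verdict: type mismatch at position 22: ']' closes '{' → no

Answer: no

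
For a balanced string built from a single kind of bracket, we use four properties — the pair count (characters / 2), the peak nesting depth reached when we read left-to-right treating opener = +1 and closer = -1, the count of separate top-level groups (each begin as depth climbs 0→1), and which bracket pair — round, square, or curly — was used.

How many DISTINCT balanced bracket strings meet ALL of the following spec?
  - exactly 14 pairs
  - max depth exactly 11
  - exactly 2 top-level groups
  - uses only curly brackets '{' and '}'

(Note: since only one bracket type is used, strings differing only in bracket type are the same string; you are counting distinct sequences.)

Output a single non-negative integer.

Spec: pairs=14 depth=11 groups=2
Count(depth <= 11) = 742854
Count(depth <= 10) = 742398
Count(depth == 11) = 742854 - 742398 = 456

Answer: 456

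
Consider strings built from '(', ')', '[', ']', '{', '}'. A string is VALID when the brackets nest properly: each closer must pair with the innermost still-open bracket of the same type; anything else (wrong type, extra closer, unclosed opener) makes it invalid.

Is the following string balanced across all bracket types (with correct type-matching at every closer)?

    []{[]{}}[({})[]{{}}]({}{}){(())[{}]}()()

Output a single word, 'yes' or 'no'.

Answer: yes

Derivation:
pos 0: push '['; stack = [
pos 1: ']' matches '['; pop; stack = (empty)
pos 2: push '{'; stack = {
pos 3: push '['; stack = {[
pos 4: ']' matches '['; pop; stack = {
pos 5: push '{'; stack = {{
pos 6: '}' matches '{'; pop; stack = {
pos 7: '}' matches '{'; pop; stack = (empty)
pos 8: push '['; stack = [
pos 9: push '('; stack = [(
pos 10: push '{'; stack = [({
pos 11: '}' matches '{'; pop; stack = [(
pos 12: ')' matches '('; pop; stack = [
pos 13: push '['; stack = [[
pos 14: ']' matches '['; pop; stack = [
pos 15: push '{'; stack = [{
pos 16: push '{'; stack = [{{
pos 17: '}' matches '{'; pop; stack = [{
pos 18: '}' matches '{'; pop; stack = [
pos 19: ']' matches '['; pop; stack = (empty)
pos 20: push '('; stack = (
pos 21: push '{'; stack = ({
pos 22: '}' matches '{'; pop; stack = (
pos 23: push '{'; stack = ({
pos 24: '}' matches '{'; pop; stack = (
pos 25: ')' matches '('; pop; stack = (empty)
pos 26: push '{'; stack = {
pos 27: push '('; stack = {(
pos 28: push '('; stack = {((
pos 29: ')' matches '('; pop; stack = {(
pos 30: ')' matches '('; pop; stack = {
pos 31: push '['; stack = {[
pos 32: push '{'; stack = {[{
pos 33: '}' matches '{'; pop; stack = {[
pos 34: ']' matches '['; pop; stack = {
pos 35: '}' matches '{'; pop; stack = (empty)
pos 36: push '('; stack = (
pos 37: ')' matches '('; pop; stack = (empty)
pos 38: push '('; stack = (
pos 39: ')' matches '('; pop; stack = (empty)
end: stack empty → VALID
Verdict: properly nested → yes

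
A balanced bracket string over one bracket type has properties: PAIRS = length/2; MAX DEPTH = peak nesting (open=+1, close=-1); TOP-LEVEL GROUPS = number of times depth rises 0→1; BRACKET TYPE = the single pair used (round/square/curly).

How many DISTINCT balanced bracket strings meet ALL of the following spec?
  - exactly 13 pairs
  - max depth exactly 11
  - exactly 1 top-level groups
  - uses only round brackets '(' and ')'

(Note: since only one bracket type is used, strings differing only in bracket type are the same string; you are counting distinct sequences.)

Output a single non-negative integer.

Spec: pairs=13 depth=11 groups=1
Count(depth <= 11) = 207990
Count(depth <= 10) = 207783
Count(depth == 11) = 207990 - 207783 = 207

Answer: 207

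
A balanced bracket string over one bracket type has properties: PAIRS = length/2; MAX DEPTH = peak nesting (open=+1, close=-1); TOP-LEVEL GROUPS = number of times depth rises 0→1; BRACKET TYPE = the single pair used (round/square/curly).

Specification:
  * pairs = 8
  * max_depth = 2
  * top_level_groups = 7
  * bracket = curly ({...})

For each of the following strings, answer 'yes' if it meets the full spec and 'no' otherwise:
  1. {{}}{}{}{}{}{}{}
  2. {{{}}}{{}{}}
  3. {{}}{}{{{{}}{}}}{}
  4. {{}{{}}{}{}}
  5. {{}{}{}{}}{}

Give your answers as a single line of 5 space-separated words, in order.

Answer: yes no no no no

Derivation:
String 1 '{{}}{}{}{}{}{}{}': depth seq [1 2 1 0 1 0 1 0 1 0 1 0 1 0 1 0]
  -> pairs=8 depth=2 groups=7 -> yes
String 2 '{{{}}}{{}{}}': depth seq [1 2 3 2 1 0 1 2 1 2 1 0]
  -> pairs=6 depth=3 groups=2 -> no
String 3 '{{}}{}{{{{}}{}}}{}': depth seq [1 2 1 0 1 0 1 2 3 4 3 2 3 2 1 0 1 0]
  -> pairs=9 depth=4 groups=4 -> no
String 4 '{{}{{}}{}{}}': depth seq [1 2 1 2 3 2 1 2 1 2 1 0]
  -> pairs=6 depth=3 groups=1 -> no
String 5 '{{}{}{}{}}{}': depth seq [1 2 1 2 1 2 1 2 1 0 1 0]
  -> pairs=6 depth=2 groups=2 -> no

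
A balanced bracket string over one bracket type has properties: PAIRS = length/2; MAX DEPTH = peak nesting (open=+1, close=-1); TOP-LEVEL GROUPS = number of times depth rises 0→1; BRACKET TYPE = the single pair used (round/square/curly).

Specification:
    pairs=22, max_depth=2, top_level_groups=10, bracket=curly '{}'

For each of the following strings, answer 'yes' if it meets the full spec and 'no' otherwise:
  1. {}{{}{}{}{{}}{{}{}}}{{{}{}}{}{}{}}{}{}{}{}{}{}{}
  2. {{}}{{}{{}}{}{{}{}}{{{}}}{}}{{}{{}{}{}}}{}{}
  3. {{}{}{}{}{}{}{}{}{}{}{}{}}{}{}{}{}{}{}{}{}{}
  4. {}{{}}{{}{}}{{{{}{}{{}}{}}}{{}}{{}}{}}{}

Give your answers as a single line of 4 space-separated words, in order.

Answer: no no yes no

Derivation:
String 1 '{}{{}{}{}{{}}{{}{}}}{{{}{}}{}{}{}}{}{}{}{}{}{}{}': depth seq [1 0 1 2 1 2 1 2 1 2 3 2 1 2 3 2 3 2 1 0 1 2 3 2 3 2 1 2 1 2 1 2 1 0 1 0 1 0 1 0 1 0 1 0 1 0 1 0]
  -> pairs=24 depth=3 groups=10 -> no
String 2 '{{}}{{}{{}}{}{{}{}}{{{}}}{}}{{}{{}{}{}}}{}{}': depth seq [1 2 1 0 1 2 1 2 3 2 1 2 1 2 3 2 3 2 1 2 3 4 3 2 1 2 1 0 1 2 1 2 3 2 3 2 3 2 1 0 1 0 1 0]
  -> pairs=22 depth=4 groups=5 -> no
String 3 '{{}{}{}{}{}{}{}{}{}{}{}{}}{}{}{}{}{}{}{}{}{}': depth seq [1 2 1 2 1 2 1 2 1 2 1 2 1 2 1 2 1 2 1 2 1 2 1 2 1 0 1 0 1 0 1 0 1 0 1 0 1 0 1 0 1 0 1 0]
  -> pairs=22 depth=2 groups=10 -> yes
String 4 '{}{{}}{{}{}}{{{{}{}{{}}{}}}{{}}{{}}{}}{}': depth seq [1 0 1 2 1 0 1 2 1 2 1 0 1 2 3 4 3 4 3 4 5 4 3 4 3 2 1 2 3 2 1 2 3 2 1 2 1 0 1 0]
  -> pairs=20 depth=5 groups=5 -> no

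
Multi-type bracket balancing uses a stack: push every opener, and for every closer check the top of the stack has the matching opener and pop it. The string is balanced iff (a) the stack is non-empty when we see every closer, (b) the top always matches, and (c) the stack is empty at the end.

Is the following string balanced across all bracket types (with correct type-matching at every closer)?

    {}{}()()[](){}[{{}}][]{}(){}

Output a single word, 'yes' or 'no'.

pos 0: push '{'; stack = {
pos 1: '}' matches '{'; pop; stack = (empty)
pos 2: push '{'; stack = {
pos 3: '}' matches '{'; pop; stack = (empty)
pos 4: push '('; stack = (
pos 5: ')' matches '('; pop; stack = (empty)
pos 6: push '('; stack = (
pos 7: ')' matches '('; pop; stack = (empty)
pos 8: push '['; stack = [
pos 9: ']' matches '['; pop; stack = (empty)
pos 10: push '('; stack = (
pos 11: ')' matches '('; pop; stack = (empty)
pos 12: push '{'; stack = {
pos 13: '}' matches '{'; pop; stack = (empty)
pos 14: push '['; stack = [
pos 15: push '{'; stack = [{
pos 16: push '{'; stack = [{{
pos 17: '}' matches '{'; pop; stack = [{
pos 18: '}' matches '{'; pop; stack = [
pos 19: ']' matches '['; pop; stack = (empty)
pos 20: push '['; stack = [
pos 21: ']' matches '['; pop; stack = (empty)
pos 22: push '{'; stack = {
pos 23: '}' matches '{'; pop; stack = (empty)
pos 24: push '('; stack = (
pos 25: ')' matches '('; pop; stack = (empty)
pos 26: push '{'; stack = {
pos 27: '}' matches '{'; pop; stack = (empty)
end: stack empty → VALID
Verdict: properly nested → yes

Answer: yes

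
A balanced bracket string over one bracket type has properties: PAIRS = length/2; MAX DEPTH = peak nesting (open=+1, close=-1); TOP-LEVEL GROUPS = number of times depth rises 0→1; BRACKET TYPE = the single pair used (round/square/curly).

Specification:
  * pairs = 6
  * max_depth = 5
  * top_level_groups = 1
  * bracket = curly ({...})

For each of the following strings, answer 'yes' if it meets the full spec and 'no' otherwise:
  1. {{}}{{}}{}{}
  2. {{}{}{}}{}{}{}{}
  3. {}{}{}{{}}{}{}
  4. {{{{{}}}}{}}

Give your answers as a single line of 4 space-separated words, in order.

String 1 '{{}}{{}}{}{}': depth seq [1 2 1 0 1 2 1 0 1 0 1 0]
  -> pairs=6 depth=2 groups=4 -> no
String 2 '{{}{}{}}{}{}{}{}': depth seq [1 2 1 2 1 2 1 0 1 0 1 0 1 0 1 0]
  -> pairs=8 depth=2 groups=5 -> no
String 3 '{}{}{}{{}}{}{}': depth seq [1 0 1 0 1 0 1 2 1 0 1 0 1 0]
  -> pairs=7 depth=2 groups=6 -> no
String 4 '{{{{{}}}}{}}': depth seq [1 2 3 4 5 4 3 2 1 2 1 0]
  -> pairs=6 depth=5 groups=1 -> yes

Answer: no no no yes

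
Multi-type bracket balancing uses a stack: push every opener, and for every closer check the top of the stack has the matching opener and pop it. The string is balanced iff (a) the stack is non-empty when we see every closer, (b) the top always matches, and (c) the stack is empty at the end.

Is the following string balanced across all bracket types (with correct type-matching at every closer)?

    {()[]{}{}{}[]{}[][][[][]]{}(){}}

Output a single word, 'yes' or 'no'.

pos 0: push '{'; stack = {
pos 1: push '('; stack = {(
pos 2: ')' matches '('; pop; stack = {
pos 3: push '['; stack = {[
pos 4: ']' matches '['; pop; stack = {
pos 5: push '{'; stack = {{
pos 6: '}' matches '{'; pop; stack = {
pos 7: push '{'; stack = {{
pos 8: '}' matches '{'; pop; stack = {
pos 9: push '{'; stack = {{
pos 10: '}' matches '{'; pop; stack = {
pos 11: push '['; stack = {[
pos 12: ']' matches '['; pop; stack = {
pos 13: push '{'; stack = {{
pos 14: '}' matches '{'; pop; stack = {
pos 15: push '['; stack = {[
pos 16: ']' matches '['; pop; stack = {
pos 17: push '['; stack = {[
pos 18: ']' matches '['; pop; stack = {
pos 19: push '['; stack = {[
pos 20: push '['; stack = {[[
pos 21: ']' matches '['; pop; stack = {[
pos 22: push '['; stack = {[[
pos 23: ']' matches '['; pop; stack = {[
pos 24: ']' matches '['; pop; stack = {
pos 25: push '{'; stack = {{
pos 26: '}' matches '{'; pop; stack = {
pos 27: push '('; stack = {(
pos 28: ')' matches '('; pop; stack = {
pos 29: push '{'; stack = {{
pos 30: '}' matches '{'; pop; stack = {
pos 31: '}' matches '{'; pop; stack = (empty)
end: stack empty → VALID
Verdict: properly nested → yes

Answer: yes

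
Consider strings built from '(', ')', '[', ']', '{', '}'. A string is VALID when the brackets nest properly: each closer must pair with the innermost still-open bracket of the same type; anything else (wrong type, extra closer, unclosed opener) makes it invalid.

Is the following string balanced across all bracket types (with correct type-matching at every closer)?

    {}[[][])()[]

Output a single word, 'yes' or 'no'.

pos 0: push '{'; stack = {
pos 1: '}' matches '{'; pop; stack = (empty)
pos 2: push '['; stack = [
pos 3: push '['; stack = [[
pos 4: ']' matches '['; pop; stack = [
pos 5: push '['; stack = [[
pos 6: ']' matches '['; pop; stack = [
pos 7: saw closer ')' but top of stack is '[' (expected ']') → INVALID
Verdict: type mismatch at position 7: ')' closes '[' → no

Answer: no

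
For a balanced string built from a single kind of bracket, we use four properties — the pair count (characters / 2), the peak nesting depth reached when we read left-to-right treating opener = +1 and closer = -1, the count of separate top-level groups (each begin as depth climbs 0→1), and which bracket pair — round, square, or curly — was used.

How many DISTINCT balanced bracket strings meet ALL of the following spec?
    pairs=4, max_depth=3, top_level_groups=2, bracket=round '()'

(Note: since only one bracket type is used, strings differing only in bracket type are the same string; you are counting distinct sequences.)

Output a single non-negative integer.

Spec: pairs=4 depth=3 groups=2
Count(depth <= 3) = 5
Count(depth <= 2) = 3
Count(depth == 3) = 5 - 3 = 2

Answer: 2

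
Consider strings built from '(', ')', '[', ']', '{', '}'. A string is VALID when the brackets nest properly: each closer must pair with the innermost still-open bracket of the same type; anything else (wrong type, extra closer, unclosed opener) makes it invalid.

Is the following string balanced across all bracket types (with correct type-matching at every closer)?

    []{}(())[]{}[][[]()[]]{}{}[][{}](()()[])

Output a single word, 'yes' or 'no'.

pos 0: push '['; stack = [
pos 1: ']' matches '['; pop; stack = (empty)
pos 2: push '{'; stack = {
pos 3: '}' matches '{'; pop; stack = (empty)
pos 4: push '('; stack = (
pos 5: push '('; stack = ((
pos 6: ')' matches '('; pop; stack = (
pos 7: ')' matches '('; pop; stack = (empty)
pos 8: push '['; stack = [
pos 9: ']' matches '['; pop; stack = (empty)
pos 10: push '{'; stack = {
pos 11: '}' matches '{'; pop; stack = (empty)
pos 12: push '['; stack = [
pos 13: ']' matches '['; pop; stack = (empty)
pos 14: push '['; stack = [
pos 15: push '['; stack = [[
pos 16: ']' matches '['; pop; stack = [
pos 17: push '('; stack = [(
pos 18: ')' matches '('; pop; stack = [
pos 19: push '['; stack = [[
pos 20: ']' matches '['; pop; stack = [
pos 21: ']' matches '['; pop; stack = (empty)
pos 22: push '{'; stack = {
pos 23: '}' matches '{'; pop; stack = (empty)
pos 24: push '{'; stack = {
pos 25: '}' matches '{'; pop; stack = (empty)
pos 26: push '['; stack = [
pos 27: ']' matches '['; pop; stack = (empty)
pos 28: push '['; stack = [
pos 29: push '{'; stack = [{
pos 30: '}' matches '{'; pop; stack = [
pos 31: ']' matches '['; pop; stack = (empty)
pos 32: push '('; stack = (
pos 33: push '('; stack = ((
pos 34: ')' matches '('; pop; stack = (
pos 35: push '('; stack = ((
pos 36: ')' matches '('; pop; stack = (
pos 37: push '['; stack = ([
pos 38: ']' matches '['; pop; stack = (
pos 39: ')' matches '('; pop; stack = (empty)
end: stack empty → VALID
Verdict: properly nested → yes

Answer: yes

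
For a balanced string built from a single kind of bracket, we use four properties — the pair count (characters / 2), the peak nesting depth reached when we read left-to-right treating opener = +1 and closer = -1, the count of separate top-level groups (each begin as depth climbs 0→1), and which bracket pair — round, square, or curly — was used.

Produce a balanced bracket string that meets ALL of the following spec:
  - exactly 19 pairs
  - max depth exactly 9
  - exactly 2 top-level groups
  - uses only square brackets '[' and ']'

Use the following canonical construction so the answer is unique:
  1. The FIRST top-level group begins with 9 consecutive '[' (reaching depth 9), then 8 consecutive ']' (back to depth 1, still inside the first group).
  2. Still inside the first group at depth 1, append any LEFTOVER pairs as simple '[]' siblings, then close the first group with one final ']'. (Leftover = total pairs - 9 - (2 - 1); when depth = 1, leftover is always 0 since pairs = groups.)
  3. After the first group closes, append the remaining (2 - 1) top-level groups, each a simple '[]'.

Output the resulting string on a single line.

Spec: pairs=19 depth=9 groups=2
Leftover pairs = 19 - 9 - (2-1) = 9
First group: deep chain of depth 9 + 9 sibling pairs
Remaining 1 groups: simple '[]' each

Answer: [[[[[[[[[]]]]]]]][][][][][][][][][]][]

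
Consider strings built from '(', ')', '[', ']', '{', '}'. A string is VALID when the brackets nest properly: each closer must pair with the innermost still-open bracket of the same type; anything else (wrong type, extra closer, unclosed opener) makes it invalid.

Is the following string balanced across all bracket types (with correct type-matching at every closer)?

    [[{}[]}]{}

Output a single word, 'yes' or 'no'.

Answer: no

Derivation:
pos 0: push '['; stack = [
pos 1: push '['; stack = [[
pos 2: push '{'; stack = [[{
pos 3: '}' matches '{'; pop; stack = [[
pos 4: push '['; stack = [[[
pos 5: ']' matches '['; pop; stack = [[
pos 6: saw closer '}' but top of stack is '[' (expected ']') → INVALID
Verdict: type mismatch at position 6: '}' closes '[' → no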